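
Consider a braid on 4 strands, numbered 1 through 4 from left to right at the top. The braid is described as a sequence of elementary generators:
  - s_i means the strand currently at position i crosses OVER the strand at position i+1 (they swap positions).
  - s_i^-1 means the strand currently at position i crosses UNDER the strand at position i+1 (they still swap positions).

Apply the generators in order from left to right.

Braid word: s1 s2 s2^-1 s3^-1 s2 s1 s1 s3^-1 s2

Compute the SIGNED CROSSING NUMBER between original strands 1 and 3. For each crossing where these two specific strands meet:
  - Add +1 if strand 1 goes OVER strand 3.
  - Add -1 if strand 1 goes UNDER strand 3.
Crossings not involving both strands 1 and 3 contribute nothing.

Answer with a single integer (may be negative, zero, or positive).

Answer: 1

Derivation:
Gen 1: crossing 1x2. Both 1&3? no. Sum: 0
Gen 2: 1 over 3. Both 1&3? yes. Contrib: +1. Sum: 1
Gen 3: 3 under 1. Both 1&3? yes. Contrib: +1. Sum: 2
Gen 4: crossing 3x4. Both 1&3? no. Sum: 2
Gen 5: crossing 1x4. Both 1&3? no. Sum: 2
Gen 6: crossing 2x4. Both 1&3? no. Sum: 2
Gen 7: crossing 4x2. Both 1&3? no. Sum: 2
Gen 8: 1 under 3. Both 1&3? yes. Contrib: -1. Sum: 1
Gen 9: crossing 4x3. Both 1&3? no. Sum: 1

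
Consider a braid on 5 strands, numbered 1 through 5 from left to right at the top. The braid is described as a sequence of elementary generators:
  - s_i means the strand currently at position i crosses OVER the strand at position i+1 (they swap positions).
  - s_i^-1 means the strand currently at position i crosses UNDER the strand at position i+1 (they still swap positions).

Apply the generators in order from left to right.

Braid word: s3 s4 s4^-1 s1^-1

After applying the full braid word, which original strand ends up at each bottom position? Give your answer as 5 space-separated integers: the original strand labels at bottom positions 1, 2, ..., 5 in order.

Answer: 2 1 4 3 5

Derivation:
Gen 1 (s3): strand 3 crosses over strand 4. Perm now: [1 2 4 3 5]
Gen 2 (s4): strand 3 crosses over strand 5. Perm now: [1 2 4 5 3]
Gen 3 (s4^-1): strand 5 crosses under strand 3. Perm now: [1 2 4 3 5]
Gen 4 (s1^-1): strand 1 crosses under strand 2. Perm now: [2 1 4 3 5]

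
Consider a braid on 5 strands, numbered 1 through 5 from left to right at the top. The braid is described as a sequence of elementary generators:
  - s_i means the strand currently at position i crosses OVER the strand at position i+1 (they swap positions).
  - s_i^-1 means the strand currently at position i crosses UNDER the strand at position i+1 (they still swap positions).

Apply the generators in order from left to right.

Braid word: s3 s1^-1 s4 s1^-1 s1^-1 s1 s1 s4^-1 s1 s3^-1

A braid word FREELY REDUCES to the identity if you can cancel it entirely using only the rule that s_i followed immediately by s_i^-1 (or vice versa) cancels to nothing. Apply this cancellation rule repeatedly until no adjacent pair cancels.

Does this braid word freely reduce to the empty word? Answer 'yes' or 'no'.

Gen 1 (s3): push. Stack: [s3]
Gen 2 (s1^-1): push. Stack: [s3 s1^-1]
Gen 3 (s4): push. Stack: [s3 s1^-1 s4]
Gen 4 (s1^-1): push. Stack: [s3 s1^-1 s4 s1^-1]
Gen 5 (s1^-1): push. Stack: [s3 s1^-1 s4 s1^-1 s1^-1]
Gen 6 (s1): cancels prior s1^-1. Stack: [s3 s1^-1 s4 s1^-1]
Gen 7 (s1): cancels prior s1^-1. Stack: [s3 s1^-1 s4]
Gen 8 (s4^-1): cancels prior s4. Stack: [s3 s1^-1]
Gen 9 (s1): cancels prior s1^-1. Stack: [s3]
Gen 10 (s3^-1): cancels prior s3. Stack: []
Reduced word: (empty)

Answer: yes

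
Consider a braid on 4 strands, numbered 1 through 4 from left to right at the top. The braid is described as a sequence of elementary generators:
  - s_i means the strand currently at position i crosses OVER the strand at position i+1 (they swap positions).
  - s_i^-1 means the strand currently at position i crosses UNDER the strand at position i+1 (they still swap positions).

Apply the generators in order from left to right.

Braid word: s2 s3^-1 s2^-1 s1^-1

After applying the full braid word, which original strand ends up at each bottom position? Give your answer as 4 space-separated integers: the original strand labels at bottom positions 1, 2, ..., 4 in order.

Gen 1 (s2): strand 2 crosses over strand 3. Perm now: [1 3 2 4]
Gen 2 (s3^-1): strand 2 crosses under strand 4. Perm now: [1 3 4 2]
Gen 3 (s2^-1): strand 3 crosses under strand 4. Perm now: [1 4 3 2]
Gen 4 (s1^-1): strand 1 crosses under strand 4. Perm now: [4 1 3 2]

Answer: 4 1 3 2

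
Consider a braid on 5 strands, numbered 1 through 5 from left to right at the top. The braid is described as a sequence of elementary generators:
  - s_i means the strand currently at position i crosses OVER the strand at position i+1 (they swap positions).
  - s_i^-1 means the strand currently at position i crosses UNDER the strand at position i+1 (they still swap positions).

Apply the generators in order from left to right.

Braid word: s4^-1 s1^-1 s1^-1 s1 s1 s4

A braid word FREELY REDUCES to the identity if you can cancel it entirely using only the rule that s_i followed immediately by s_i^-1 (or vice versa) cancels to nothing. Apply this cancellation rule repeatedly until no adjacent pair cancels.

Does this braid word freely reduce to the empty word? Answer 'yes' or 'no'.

Answer: yes

Derivation:
Gen 1 (s4^-1): push. Stack: [s4^-1]
Gen 2 (s1^-1): push. Stack: [s4^-1 s1^-1]
Gen 3 (s1^-1): push. Stack: [s4^-1 s1^-1 s1^-1]
Gen 4 (s1): cancels prior s1^-1. Stack: [s4^-1 s1^-1]
Gen 5 (s1): cancels prior s1^-1. Stack: [s4^-1]
Gen 6 (s4): cancels prior s4^-1. Stack: []
Reduced word: (empty)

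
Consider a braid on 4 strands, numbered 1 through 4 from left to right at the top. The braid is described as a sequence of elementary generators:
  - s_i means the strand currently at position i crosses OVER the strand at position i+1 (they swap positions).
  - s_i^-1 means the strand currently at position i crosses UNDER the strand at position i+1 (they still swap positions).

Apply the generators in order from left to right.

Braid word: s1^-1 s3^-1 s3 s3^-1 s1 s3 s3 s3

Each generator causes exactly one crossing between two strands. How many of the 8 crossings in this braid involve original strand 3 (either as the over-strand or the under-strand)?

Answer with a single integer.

Gen 1: crossing 1x2. Involves strand 3? no. Count so far: 0
Gen 2: crossing 3x4. Involves strand 3? yes. Count so far: 1
Gen 3: crossing 4x3. Involves strand 3? yes. Count so far: 2
Gen 4: crossing 3x4. Involves strand 3? yes. Count so far: 3
Gen 5: crossing 2x1. Involves strand 3? no. Count so far: 3
Gen 6: crossing 4x3. Involves strand 3? yes. Count so far: 4
Gen 7: crossing 3x4. Involves strand 3? yes. Count so far: 5
Gen 8: crossing 4x3. Involves strand 3? yes. Count so far: 6

Answer: 6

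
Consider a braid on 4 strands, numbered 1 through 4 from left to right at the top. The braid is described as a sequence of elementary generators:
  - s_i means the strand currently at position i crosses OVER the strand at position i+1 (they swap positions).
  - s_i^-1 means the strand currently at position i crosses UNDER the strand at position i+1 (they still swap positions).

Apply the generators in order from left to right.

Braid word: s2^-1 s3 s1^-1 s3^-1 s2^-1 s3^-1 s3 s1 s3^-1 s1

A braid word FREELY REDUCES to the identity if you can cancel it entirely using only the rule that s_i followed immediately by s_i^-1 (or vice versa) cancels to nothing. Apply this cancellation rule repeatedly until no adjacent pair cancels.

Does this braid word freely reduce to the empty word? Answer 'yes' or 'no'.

Gen 1 (s2^-1): push. Stack: [s2^-1]
Gen 2 (s3): push. Stack: [s2^-1 s3]
Gen 3 (s1^-1): push. Stack: [s2^-1 s3 s1^-1]
Gen 4 (s3^-1): push. Stack: [s2^-1 s3 s1^-1 s3^-1]
Gen 5 (s2^-1): push. Stack: [s2^-1 s3 s1^-1 s3^-1 s2^-1]
Gen 6 (s3^-1): push. Stack: [s2^-1 s3 s1^-1 s3^-1 s2^-1 s3^-1]
Gen 7 (s3): cancels prior s3^-1. Stack: [s2^-1 s3 s1^-1 s3^-1 s2^-1]
Gen 8 (s1): push. Stack: [s2^-1 s3 s1^-1 s3^-1 s2^-1 s1]
Gen 9 (s3^-1): push. Stack: [s2^-1 s3 s1^-1 s3^-1 s2^-1 s1 s3^-1]
Gen 10 (s1): push. Stack: [s2^-1 s3 s1^-1 s3^-1 s2^-1 s1 s3^-1 s1]
Reduced word: s2^-1 s3 s1^-1 s3^-1 s2^-1 s1 s3^-1 s1

Answer: no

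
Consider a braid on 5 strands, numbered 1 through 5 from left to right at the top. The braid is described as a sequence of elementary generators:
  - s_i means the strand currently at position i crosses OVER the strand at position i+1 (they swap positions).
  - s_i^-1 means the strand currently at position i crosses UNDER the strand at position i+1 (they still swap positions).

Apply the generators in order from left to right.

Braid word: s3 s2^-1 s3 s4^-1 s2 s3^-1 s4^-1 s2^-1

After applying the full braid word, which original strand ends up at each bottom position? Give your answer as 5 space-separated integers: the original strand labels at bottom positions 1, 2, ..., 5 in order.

Gen 1 (s3): strand 3 crosses over strand 4. Perm now: [1 2 4 3 5]
Gen 2 (s2^-1): strand 2 crosses under strand 4. Perm now: [1 4 2 3 5]
Gen 3 (s3): strand 2 crosses over strand 3. Perm now: [1 4 3 2 5]
Gen 4 (s4^-1): strand 2 crosses under strand 5. Perm now: [1 4 3 5 2]
Gen 5 (s2): strand 4 crosses over strand 3. Perm now: [1 3 4 5 2]
Gen 6 (s3^-1): strand 4 crosses under strand 5. Perm now: [1 3 5 4 2]
Gen 7 (s4^-1): strand 4 crosses under strand 2. Perm now: [1 3 5 2 4]
Gen 8 (s2^-1): strand 3 crosses under strand 5. Perm now: [1 5 3 2 4]

Answer: 1 5 3 2 4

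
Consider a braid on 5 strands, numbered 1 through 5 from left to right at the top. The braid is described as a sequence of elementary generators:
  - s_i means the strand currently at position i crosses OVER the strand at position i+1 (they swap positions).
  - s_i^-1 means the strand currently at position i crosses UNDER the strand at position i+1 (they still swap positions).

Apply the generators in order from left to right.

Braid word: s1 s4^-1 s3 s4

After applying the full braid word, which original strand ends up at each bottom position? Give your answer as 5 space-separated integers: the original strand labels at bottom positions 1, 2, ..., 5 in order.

Answer: 2 1 5 4 3

Derivation:
Gen 1 (s1): strand 1 crosses over strand 2. Perm now: [2 1 3 4 5]
Gen 2 (s4^-1): strand 4 crosses under strand 5. Perm now: [2 1 3 5 4]
Gen 3 (s3): strand 3 crosses over strand 5. Perm now: [2 1 5 3 4]
Gen 4 (s4): strand 3 crosses over strand 4. Perm now: [2 1 5 4 3]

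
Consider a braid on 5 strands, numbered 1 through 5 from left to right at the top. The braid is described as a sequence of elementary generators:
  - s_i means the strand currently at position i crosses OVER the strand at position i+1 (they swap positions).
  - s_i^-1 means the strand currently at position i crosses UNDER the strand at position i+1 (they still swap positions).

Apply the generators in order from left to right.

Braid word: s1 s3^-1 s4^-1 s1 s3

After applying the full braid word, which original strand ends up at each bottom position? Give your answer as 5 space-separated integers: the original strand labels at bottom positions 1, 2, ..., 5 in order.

Gen 1 (s1): strand 1 crosses over strand 2. Perm now: [2 1 3 4 5]
Gen 2 (s3^-1): strand 3 crosses under strand 4. Perm now: [2 1 4 3 5]
Gen 3 (s4^-1): strand 3 crosses under strand 5. Perm now: [2 1 4 5 3]
Gen 4 (s1): strand 2 crosses over strand 1. Perm now: [1 2 4 5 3]
Gen 5 (s3): strand 4 crosses over strand 5. Perm now: [1 2 5 4 3]

Answer: 1 2 5 4 3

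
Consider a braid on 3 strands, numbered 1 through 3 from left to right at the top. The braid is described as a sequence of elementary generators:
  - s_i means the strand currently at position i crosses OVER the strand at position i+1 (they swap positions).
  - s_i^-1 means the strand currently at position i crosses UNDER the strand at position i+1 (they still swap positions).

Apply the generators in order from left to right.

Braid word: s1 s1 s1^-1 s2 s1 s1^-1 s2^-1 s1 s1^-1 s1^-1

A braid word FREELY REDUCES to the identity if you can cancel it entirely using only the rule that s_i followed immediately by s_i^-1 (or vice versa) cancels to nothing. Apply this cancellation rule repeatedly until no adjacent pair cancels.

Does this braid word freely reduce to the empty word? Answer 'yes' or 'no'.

Gen 1 (s1): push. Stack: [s1]
Gen 2 (s1): push. Stack: [s1 s1]
Gen 3 (s1^-1): cancels prior s1. Stack: [s1]
Gen 4 (s2): push. Stack: [s1 s2]
Gen 5 (s1): push. Stack: [s1 s2 s1]
Gen 6 (s1^-1): cancels prior s1. Stack: [s1 s2]
Gen 7 (s2^-1): cancels prior s2. Stack: [s1]
Gen 8 (s1): push. Stack: [s1 s1]
Gen 9 (s1^-1): cancels prior s1. Stack: [s1]
Gen 10 (s1^-1): cancels prior s1. Stack: []
Reduced word: (empty)

Answer: yes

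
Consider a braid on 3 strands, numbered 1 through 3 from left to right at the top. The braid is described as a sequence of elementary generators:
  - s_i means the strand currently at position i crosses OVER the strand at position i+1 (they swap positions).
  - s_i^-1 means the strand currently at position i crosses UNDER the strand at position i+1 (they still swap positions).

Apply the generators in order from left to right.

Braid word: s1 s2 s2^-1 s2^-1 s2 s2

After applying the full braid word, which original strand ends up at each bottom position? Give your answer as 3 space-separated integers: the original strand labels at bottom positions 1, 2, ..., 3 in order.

Answer: 2 3 1

Derivation:
Gen 1 (s1): strand 1 crosses over strand 2. Perm now: [2 1 3]
Gen 2 (s2): strand 1 crosses over strand 3. Perm now: [2 3 1]
Gen 3 (s2^-1): strand 3 crosses under strand 1. Perm now: [2 1 3]
Gen 4 (s2^-1): strand 1 crosses under strand 3. Perm now: [2 3 1]
Gen 5 (s2): strand 3 crosses over strand 1. Perm now: [2 1 3]
Gen 6 (s2): strand 1 crosses over strand 3. Perm now: [2 3 1]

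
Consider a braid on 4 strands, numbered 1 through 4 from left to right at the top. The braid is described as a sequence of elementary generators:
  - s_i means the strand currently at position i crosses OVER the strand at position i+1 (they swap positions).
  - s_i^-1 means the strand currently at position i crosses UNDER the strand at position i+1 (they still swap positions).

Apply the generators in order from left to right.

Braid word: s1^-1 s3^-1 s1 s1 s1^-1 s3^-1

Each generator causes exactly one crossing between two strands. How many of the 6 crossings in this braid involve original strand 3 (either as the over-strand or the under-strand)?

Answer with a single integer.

Gen 1: crossing 1x2. Involves strand 3? no. Count so far: 0
Gen 2: crossing 3x4. Involves strand 3? yes. Count so far: 1
Gen 3: crossing 2x1. Involves strand 3? no. Count so far: 1
Gen 4: crossing 1x2. Involves strand 3? no. Count so far: 1
Gen 5: crossing 2x1. Involves strand 3? no. Count so far: 1
Gen 6: crossing 4x3. Involves strand 3? yes. Count so far: 2

Answer: 2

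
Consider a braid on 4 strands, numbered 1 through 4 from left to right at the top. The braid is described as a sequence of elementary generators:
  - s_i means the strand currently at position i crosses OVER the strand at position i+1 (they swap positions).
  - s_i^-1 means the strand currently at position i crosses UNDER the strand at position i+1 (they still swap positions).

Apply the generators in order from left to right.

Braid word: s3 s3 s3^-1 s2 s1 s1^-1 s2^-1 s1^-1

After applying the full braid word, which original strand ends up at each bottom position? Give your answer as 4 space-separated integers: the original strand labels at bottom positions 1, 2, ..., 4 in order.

Gen 1 (s3): strand 3 crosses over strand 4. Perm now: [1 2 4 3]
Gen 2 (s3): strand 4 crosses over strand 3. Perm now: [1 2 3 4]
Gen 3 (s3^-1): strand 3 crosses under strand 4. Perm now: [1 2 4 3]
Gen 4 (s2): strand 2 crosses over strand 4. Perm now: [1 4 2 3]
Gen 5 (s1): strand 1 crosses over strand 4. Perm now: [4 1 2 3]
Gen 6 (s1^-1): strand 4 crosses under strand 1. Perm now: [1 4 2 3]
Gen 7 (s2^-1): strand 4 crosses under strand 2. Perm now: [1 2 4 3]
Gen 8 (s1^-1): strand 1 crosses under strand 2. Perm now: [2 1 4 3]

Answer: 2 1 4 3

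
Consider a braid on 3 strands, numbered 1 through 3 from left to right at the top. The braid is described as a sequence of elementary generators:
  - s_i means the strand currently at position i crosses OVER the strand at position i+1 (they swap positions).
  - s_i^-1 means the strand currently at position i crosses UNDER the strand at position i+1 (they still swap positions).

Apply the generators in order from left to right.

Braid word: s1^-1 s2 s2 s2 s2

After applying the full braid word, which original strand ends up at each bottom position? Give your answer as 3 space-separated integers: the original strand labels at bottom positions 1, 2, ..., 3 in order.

Answer: 2 1 3

Derivation:
Gen 1 (s1^-1): strand 1 crosses under strand 2. Perm now: [2 1 3]
Gen 2 (s2): strand 1 crosses over strand 3. Perm now: [2 3 1]
Gen 3 (s2): strand 3 crosses over strand 1. Perm now: [2 1 3]
Gen 4 (s2): strand 1 crosses over strand 3. Perm now: [2 3 1]
Gen 5 (s2): strand 3 crosses over strand 1. Perm now: [2 1 3]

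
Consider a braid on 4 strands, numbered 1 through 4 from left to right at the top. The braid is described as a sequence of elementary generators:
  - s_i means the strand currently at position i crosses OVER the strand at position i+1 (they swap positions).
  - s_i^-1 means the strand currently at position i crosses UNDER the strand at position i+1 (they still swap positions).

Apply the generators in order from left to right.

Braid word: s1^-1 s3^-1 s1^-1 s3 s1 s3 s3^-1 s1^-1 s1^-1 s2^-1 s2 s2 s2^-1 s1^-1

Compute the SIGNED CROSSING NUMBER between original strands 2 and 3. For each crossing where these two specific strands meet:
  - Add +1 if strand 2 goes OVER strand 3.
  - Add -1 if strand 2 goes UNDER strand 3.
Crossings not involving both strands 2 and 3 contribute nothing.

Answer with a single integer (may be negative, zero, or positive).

Gen 1: crossing 1x2. Both 2&3? no. Sum: 0
Gen 2: crossing 3x4. Both 2&3? no. Sum: 0
Gen 3: crossing 2x1. Both 2&3? no. Sum: 0
Gen 4: crossing 4x3. Both 2&3? no. Sum: 0
Gen 5: crossing 1x2. Both 2&3? no. Sum: 0
Gen 6: crossing 3x4. Both 2&3? no. Sum: 0
Gen 7: crossing 4x3. Both 2&3? no. Sum: 0
Gen 8: crossing 2x1. Both 2&3? no. Sum: 0
Gen 9: crossing 1x2. Both 2&3? no. Sum: 0
Gen 10: crossing 1x3. Both 2&3? no. Sum: 0
Gen 11: crossing 3x1. Both 2&3? no. Sum: 0
Gen 12: crossing 1x3. Both 2&3? no. Sum: 0
Gen 13: crossing 3x1. Both 2&3? no. Sum: 0
Gen 14: crossing 2x1. Both 2&3? no. Sum: 0

Answer: 0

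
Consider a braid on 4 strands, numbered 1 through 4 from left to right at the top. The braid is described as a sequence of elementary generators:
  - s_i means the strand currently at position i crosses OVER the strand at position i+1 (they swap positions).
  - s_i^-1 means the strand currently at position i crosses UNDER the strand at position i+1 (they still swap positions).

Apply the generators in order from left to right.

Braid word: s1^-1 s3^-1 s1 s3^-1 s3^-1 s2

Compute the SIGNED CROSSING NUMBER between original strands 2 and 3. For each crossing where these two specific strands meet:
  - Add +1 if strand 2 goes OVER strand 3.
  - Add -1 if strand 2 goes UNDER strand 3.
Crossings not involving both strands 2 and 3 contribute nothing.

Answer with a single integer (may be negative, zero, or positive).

Answer: 0

Derivation:
Gen 1: crossing 1x2. Both 2&3? no. Sum: 0
Gen 2: crossing 3x4. Both 2&3? no. Sum: 0
Gen 3: crossing 2x1. Both 2&3? no. Sum: 0
Gen 4: crossing 4x3. Both 2&3? no. Sum: 0
Gen 5: crossing 3x4. Both 2&3? no. Sum: 0
Gen 6: crossing 2x4. Both 2&3? no. Sum: 0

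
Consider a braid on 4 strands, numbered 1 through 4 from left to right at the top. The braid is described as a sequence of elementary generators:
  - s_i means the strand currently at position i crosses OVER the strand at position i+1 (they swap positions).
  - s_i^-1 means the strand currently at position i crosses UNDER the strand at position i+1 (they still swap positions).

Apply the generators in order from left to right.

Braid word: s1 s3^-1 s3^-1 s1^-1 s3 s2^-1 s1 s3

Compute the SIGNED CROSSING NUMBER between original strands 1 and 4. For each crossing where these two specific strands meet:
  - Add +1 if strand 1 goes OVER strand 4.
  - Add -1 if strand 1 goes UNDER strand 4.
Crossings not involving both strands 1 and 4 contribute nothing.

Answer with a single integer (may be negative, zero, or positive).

Answer: 1

Derivation:
Gen 1: crossing 1x2. Both 1&4? no. Sum: 0
Gen 2: crossing 3x4. Both 1&4? no. Sum: 0
Gen 3: crossing 4x3. Both 1&4? no. Sum: 0
Gen 4: crossing 2x1. Both 1&4? no. Sum: 0
Gen 5: crossing 3x4. Both 1&4? no. Sum: 0
Gen 6: crossing 2x4. Both 1&4? no. Sum: 0
Gen 7: 1 over 4. Both 1&4? yes. Contrib: +1. Sum: 1
Gen 8: crossing 2x3. Both 1&4? no. Sum: 1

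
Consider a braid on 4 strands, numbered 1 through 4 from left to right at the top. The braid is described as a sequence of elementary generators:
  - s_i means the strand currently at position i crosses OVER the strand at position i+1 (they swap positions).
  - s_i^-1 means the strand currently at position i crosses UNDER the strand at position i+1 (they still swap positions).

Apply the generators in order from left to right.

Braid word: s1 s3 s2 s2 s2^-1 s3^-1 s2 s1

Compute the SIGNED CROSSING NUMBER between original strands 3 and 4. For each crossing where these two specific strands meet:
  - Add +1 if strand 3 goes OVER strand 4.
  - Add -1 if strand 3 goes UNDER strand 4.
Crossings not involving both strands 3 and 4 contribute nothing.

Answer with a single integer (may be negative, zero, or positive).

Gen 1: crossing 1x2. Both 3&4? no. Sum: 0
Gen 2: 3 over 4. Both 3&4? yes. Contrib: +1. Sum: 1
Gen 3: crossing 1x4. Both 3&4? no. Sum: 1
Gen 4: crossing 4x1. Both 3&4? no. Sum: 1
Gen 5: crossing 1x4. Both 3&4? no. Sum: 1
Gen 6: crossing 1x3. Both 3&4? no. Sum: 1
Gen 7: 4 over 3. Both 3&4? yes. Contrib: -1. Sum: 0
Gen 8: crossing 2x3. Both 3&4? no. Sum: 0

Answer: 0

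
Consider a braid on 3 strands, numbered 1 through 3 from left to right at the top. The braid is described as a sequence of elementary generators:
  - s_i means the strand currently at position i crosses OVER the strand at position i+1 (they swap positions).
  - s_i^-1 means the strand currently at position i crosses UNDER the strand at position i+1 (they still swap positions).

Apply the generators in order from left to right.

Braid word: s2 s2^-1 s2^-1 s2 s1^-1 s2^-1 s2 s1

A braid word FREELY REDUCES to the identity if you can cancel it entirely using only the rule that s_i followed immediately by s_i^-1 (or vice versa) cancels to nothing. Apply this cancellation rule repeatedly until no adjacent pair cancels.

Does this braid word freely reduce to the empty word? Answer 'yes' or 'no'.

Gen 1 (s2): push. Stack: [s2]
Gen 2 (s2^-1): cancels prior s2. Stack: []
Gen 3 (s2^-1): push. Stack: [s2^-1]
Gen 4 (s2): cancels prior s2^-1. Stack: []
Gen 5 (s1^-1): push. Stack: [s1^-1]
Gen 6 (s2^-1): push. Stack: [s1^-1 s2^-1]
Gen 7 (s2): cancels prior s2^-1. Stack: [s1^-1]
Gen 8 (s1): cancels prior s1^-1. Stack: []
Reduced word: (empty)

Answer: yes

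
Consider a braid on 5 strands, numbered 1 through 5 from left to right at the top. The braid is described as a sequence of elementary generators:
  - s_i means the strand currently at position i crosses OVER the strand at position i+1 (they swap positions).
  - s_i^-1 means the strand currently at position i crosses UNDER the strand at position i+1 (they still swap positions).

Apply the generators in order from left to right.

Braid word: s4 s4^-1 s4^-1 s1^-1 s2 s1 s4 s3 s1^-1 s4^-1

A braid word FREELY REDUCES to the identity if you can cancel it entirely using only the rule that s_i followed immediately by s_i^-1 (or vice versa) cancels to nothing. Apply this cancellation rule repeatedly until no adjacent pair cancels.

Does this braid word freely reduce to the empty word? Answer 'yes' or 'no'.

Answer: no

Derivation:
Gen 1 (s4): push. Stack: [s4]
Gen 2 (s4^-1): cancels prior s4. Stack: []
Gen 3 (s4^-1): push. Stack: [s4^-1]
Gen 4 (s1^-1): push. Stack: [s4^-1 s1^-1]
Gen 5 (s2): push. Stack: [s4^-1 s1^-1 s2]
Gen 6 (s1): push. Stack: [s4^-1 s1^-1 s2 s1]
Gen 7 (s4): push. Stack: [s4^-1 s1^-1 s2 s1 s4]
Gen 8 (s3): push. Stack: [s4^-1 s1^-1 s2 s1 s4 s3]
Gen 9 (s1^-1): push. Stack: [s4^-1 s1^-1 s2 s1 s4 s3 s1^-1]
Gen 10 (s4^-1): push. Stack: [s4^-1 s1^-1 s2 s1 s4 s3 s1^-1 s4^-1]
Reduced word: s4^-1 s1^-1 s2 s1 s4 s3 s1^-1 s4^-1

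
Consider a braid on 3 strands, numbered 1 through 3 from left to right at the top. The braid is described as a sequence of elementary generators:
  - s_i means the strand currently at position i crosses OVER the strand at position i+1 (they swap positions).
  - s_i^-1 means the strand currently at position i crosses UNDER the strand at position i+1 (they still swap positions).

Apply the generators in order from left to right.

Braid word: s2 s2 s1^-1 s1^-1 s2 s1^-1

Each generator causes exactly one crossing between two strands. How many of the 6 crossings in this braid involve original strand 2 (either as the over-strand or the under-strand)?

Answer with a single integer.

Answer: 5

Derivation:
Gen 1: crossing 2x3. Involves strand 2? yes. Count so far: 1
Gen 2: crossing 3x2. Involves strand 2? yes. Count so far: 2
Gen 3: crossing 1x2. Involves strand 2? yes. Count so far: 3
Gen 4: crossing 2x1. Involves strand 2? yes. Count so far: 4
Gen 5: crossing 2x3. Involves strand 2? yes. Count so far: 5
Gen 6: crossing 1x3. Involves strand 2? no. Count so far: 5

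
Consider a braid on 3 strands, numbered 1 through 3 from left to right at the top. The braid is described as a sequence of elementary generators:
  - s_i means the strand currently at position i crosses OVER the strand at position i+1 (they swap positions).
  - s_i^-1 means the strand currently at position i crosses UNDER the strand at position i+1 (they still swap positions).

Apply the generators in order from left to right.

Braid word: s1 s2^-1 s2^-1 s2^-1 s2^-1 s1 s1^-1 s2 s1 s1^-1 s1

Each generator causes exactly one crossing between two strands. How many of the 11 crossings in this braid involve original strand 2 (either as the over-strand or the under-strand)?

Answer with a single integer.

Answer: 6

Derivation:
Gen 1: crossing 1x2. Involves strand 2? yes. Count so far: 1
Gen 2: crossing 1x3. Involves strand 2? no. Count so far: 1
Gen 3: crossing 3x1. Involves strand 2? no. Count so far: 1
Gen 4: crossing 1x3. Involves strand 2? no. Count so far: 1
Gen 5: crossing 3x1. Involves strand 2? no. Count so far: 1
Gen 6: crossing 2x1. Involves strand 2? yes. Count so far: 2
Gen 7: crossing 1x2. Involves strand 2? yes. Count so far: 3
Gen 8: crossing 1x3. Involves strand 2? no. Count so far: 3
Gen 9: crossing 2x3. Involves strand 2? yes. Count so far: 4
Gen 10: crossing 3x2. Involves strand 2? yes. Count so far: 5
Gen 11: crossing 2x3. Involves strand 2? yes. Count so far: 6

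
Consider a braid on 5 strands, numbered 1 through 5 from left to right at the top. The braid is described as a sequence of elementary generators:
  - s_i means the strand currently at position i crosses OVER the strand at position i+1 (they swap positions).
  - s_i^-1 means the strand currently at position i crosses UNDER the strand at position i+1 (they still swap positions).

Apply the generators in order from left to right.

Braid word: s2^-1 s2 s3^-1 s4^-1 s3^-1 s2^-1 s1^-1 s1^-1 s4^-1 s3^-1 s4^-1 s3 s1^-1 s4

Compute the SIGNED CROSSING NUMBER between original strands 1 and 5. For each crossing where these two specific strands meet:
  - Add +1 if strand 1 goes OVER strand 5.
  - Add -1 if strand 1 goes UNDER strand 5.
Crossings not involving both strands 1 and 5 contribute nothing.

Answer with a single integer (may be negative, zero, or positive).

Gen 1: crossing 2x3. Both 1&5? no. Sum: 0
Gen 2: crossing 3x2. Both 1&5? no. Sum: 0
Gen 3: crossing 3x4. Both 1&5? no. Sum: 0
Gen 4: crossing 3x5. Both 1&5? no. Sum: 0
Gen 5: crossing 4x5. Both 1&5? no. Sum: 0
Gen 6: crossing 2x5. Both 1&5? no. Sum: 0
Gen 7: 1 under 5. Both 1&5? yes. Contrib: -1. Sum: -1
Gen 8: 5 under 1. Both 1&5? yes. Contrib: +1. Sum: 0
Gen 9: crossing 4x3. Both 1&5? no. Sum: 0
Gen 10: crossing 2x3. Both 1&5? no. Sum: 0
Gen 11: crossing 2x4. Both 1&5? no. Sum: 0
Gen 12: crossing 3x4. Both 1&5? no. Sum: 0
Gen 13: 1 under 5. Both 1&5? yes. Contrib: -1. Sum: -1
Gen 14: crossing 3x2. Both 1&5? no. Sum: -1

Answer: -1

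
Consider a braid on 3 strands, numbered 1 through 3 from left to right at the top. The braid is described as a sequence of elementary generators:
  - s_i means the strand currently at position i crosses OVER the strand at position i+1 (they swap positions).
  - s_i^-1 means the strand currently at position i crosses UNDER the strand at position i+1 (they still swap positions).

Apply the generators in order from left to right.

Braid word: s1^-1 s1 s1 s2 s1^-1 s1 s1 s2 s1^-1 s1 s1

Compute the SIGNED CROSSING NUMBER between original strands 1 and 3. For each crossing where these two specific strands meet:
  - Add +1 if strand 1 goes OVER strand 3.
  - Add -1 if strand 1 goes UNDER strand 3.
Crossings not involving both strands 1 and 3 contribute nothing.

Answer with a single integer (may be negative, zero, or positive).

Gen 1: crossing 1x2. Both 1&3? no. Sum: 0
Gen 2: crossing 2x1. Both 1&3? no. Sum: 0
Gen 3: crossing 1x2. Both 1&3? no. Sum: 0
Gen 4: 1 over 3. Both 1&3? yes. Contrib: +1. Sum: 1
Gen 5: crossing 2x3. Both 1&3? no. Sum: 1
Gen 6: crossing 3x2. Both 1&3? no. Sum: 1
Gen 7: crossing 2x3. Both 1&3? no. Sum: 1
Gen 8: crossing 2x1. Both 1&3? no. Sum: 1
Gen 9: 3 under 1. Both 1&3? yes. Contrib: +1. Sum: 2
Gen 10: 1 over 3. Both 1&3? yes. Contrib: +1. Sum: 3
Gen 11: 3 over 1. Both 1&3? yes. Contrib: -1. Sum: 2

Answer: 2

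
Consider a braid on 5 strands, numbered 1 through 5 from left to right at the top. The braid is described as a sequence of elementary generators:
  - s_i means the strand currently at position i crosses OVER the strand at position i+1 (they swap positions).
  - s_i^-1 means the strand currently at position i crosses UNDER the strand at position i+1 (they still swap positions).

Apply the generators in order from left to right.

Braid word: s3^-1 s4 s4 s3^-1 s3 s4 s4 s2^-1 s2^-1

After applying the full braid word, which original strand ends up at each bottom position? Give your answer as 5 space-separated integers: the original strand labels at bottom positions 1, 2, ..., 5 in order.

Gen 1 (s3^-1): strand 3 crosses under strand 4. Perm now: [1 2 4 3 5]
Gen 2 (s4): strand 3 crosses over strand 5. Perm now: [1 2 4 5 3]
Gen 3 (s4): strand 5 crosses over strand 3. Perm now: [1 2 4 3 5]
Gen 4 (s3^-1): strand 4 crosses under strand 3. Perm now: [1 2 3 4 5]
Gen 5 (s3): strand 3 crosses over strand 4. Perm now: [1 2 4 3 5]
Gen 6 (s4): strand 3 crosses over strand 5. Perm now: [1 2 4 5 3]
Gen 7 (s4): strand 5 crosses over strand 3. Perm now: [1 2 4 3 5]
Gen 8 (s2^-1): strand 2 crosses under strand 4. Perm now: [1 4 2 3 5]
Gen 9 (s2^-1): strand 4 crosses under strand 2. Perm now: [1 2 4 3 5]

Answer: 1 2 4 3 5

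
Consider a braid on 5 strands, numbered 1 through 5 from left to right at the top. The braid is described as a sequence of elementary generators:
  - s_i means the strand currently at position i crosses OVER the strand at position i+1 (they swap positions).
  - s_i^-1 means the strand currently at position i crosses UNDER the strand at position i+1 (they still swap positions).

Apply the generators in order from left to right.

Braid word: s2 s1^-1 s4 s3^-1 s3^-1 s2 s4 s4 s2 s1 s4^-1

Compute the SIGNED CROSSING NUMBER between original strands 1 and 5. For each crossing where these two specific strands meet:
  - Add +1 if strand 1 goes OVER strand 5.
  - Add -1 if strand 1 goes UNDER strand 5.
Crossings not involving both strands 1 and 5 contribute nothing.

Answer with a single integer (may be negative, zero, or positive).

Answer: 0

Derivation:
Gen 1: crossing 2x3. Both 1&5? no. Sum: 0
Gen 2: crossing 1x3. Both 1&5? no. Sum: 0
Gen 3: crossing 4x5. Both 1&5? no. Sum: 0
Gen 4: crossing 2x5. Both 1&5? no. Sum: 0
Gen 5: crossing 5x2. Both 1&5? no. Sum: 0
Gen 6: crossing 1x2. Both 1&5? no. Sum: 0
Gen 7: crossing 5x4. Both 1&5? no. Sum: 0
Gen 8: crossing 4x5. Both 1&5? no. Sum: 0
Gen 9: crossing 2x1. Both 1&5? no. Sum: 0
Gen 10: crossing 3x1. Both 1&5? no. Sum: 0
Gen 11: crossing 5x4. Both 1&5? no. Sum: 0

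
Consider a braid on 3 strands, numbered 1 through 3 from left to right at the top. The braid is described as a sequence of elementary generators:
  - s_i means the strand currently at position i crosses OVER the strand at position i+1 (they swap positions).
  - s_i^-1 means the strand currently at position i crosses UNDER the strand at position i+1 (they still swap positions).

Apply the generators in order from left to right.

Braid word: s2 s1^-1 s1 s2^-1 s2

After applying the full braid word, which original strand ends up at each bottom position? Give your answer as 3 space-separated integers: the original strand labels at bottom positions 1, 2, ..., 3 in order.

Answer: 1 3 2

Derivation:
Gen 1 (s2): strand 2 crosses over strand 3. Perm now: [1 3 2]
Gen 2 (s1^-1): strand 1 crosses under strand 3. Perm now: [3 1 2]
Gen 3 (s1): strand 3 crosses over strand 1. Perm now: [1 3 2]
Gen 4 (s2^-1): strand 3 crosses under strand 2. Perm now: [1 2 3]
Gen 5 (s2): strand 2 crosses over strand 3. Perm now: [1 3 2]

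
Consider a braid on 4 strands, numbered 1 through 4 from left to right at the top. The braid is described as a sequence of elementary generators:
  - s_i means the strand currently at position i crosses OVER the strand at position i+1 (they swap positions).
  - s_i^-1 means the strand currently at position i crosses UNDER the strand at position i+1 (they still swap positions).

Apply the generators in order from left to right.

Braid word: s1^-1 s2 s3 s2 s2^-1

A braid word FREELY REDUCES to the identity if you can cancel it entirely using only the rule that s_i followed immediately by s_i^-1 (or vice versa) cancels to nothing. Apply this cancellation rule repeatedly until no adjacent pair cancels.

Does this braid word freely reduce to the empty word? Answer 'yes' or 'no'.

Gen 1 (s1^-1): push. Stack: [s1^-1]
Gen 2 (s2): push. Stack: [s1^-1 s2]
Gen 3 (s3): push. Stack: [s1^-1 s2 s3]
Gen 4 (s2): push. Stack: [s1^-1 s2 s3 s2]
Gen 5 (s2^-1): cancels prior s2. Stack: [s1^-1 s2 s3]
Reduced word: s1^-1 s2 s3

Answer: no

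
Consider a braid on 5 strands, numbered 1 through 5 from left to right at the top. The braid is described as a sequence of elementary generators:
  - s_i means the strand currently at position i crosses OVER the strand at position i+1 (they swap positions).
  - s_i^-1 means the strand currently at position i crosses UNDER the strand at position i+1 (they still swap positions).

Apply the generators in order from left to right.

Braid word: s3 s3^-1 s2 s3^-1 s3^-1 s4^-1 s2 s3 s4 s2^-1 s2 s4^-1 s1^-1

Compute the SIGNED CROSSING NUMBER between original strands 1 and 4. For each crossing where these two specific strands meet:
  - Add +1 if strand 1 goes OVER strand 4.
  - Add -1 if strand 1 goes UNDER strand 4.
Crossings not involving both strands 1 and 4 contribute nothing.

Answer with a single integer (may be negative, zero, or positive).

Gen 1: crossing 3x4. Both 1&4? no. Sum: 0
Gen 2: crossing 4x3. Both 1&4? no. Sum: 0
Gen 3: crossing 2x3. Both 1&4? no. Sum: 0
Gen 4: crossing 2x4. Both 1&4? no. Sum: 0
Gen 5: crossing 4x2. Both 1&4? no. Sum: 0
Gen 6: crossing 4x5. Both 1&4? no. Sum: 0
Gen 7: crossing 3x2. Both 1&4? no. Sum: 0
Gen 8: crossing 3x5. Both 1&4? no. Sum: 0
Gen 9: crossing 3x4. Both 1&4? no. Sum: 0
Gen 10: crossing 2x5. Both 1&4? no. Sum: 0
Gen 11: crossing 5x2. Both 1&4? no. Sum: 0
Gen 12: crossing 4x3. Both 1&4? no. Sum: 0
Gen 13: crossing 1x2. Both 1&4? no. Sum: 0

Answer: 0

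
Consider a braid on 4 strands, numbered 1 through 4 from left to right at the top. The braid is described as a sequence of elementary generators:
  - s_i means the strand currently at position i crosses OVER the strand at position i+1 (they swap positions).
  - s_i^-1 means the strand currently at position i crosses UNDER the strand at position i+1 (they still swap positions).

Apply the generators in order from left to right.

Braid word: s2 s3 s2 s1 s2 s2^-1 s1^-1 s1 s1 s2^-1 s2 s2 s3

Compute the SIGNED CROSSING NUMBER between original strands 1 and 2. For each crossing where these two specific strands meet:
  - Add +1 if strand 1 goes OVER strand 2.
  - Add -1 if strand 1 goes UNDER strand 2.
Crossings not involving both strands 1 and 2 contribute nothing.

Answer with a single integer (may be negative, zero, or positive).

Answer: 0

Derivation:
Gen 1: crossing 2x3. Both 1&2? no. Sum: 0
Gen 2: crossing 2x4. Both 1&2? no. Sum: 0
Gen 3: crossing 3x4. Both 1&2? no. Sum: 0
Gen 4: crossing 1x4. Both 1&2? no. Sum: 0
Gen 5: crossing 1x3. Both 1&2? no. Sum: 0
Gen 6: crossing 3x1. Both 1&2? no. Sum: 0
Gen 7: crossing 4x1. Both 1&2? no. Sum: 0
Gen 8: crossing 1x4. Both 1&2? no. Sum: 0
Gen 9: crossing 4x1. Both 1&2? no. Sum: 0
Gen 10: crossing 4x3. Both 1&2? no. Sum: 0
Gen 11: crossing 3x4. Both 1&2? no. Sum: 0
Gen 12: crossing 4x3. Both 1&2? no. Sum: 0
Gen 13: crossing 4x2. Both 1&2? no. Sum: 0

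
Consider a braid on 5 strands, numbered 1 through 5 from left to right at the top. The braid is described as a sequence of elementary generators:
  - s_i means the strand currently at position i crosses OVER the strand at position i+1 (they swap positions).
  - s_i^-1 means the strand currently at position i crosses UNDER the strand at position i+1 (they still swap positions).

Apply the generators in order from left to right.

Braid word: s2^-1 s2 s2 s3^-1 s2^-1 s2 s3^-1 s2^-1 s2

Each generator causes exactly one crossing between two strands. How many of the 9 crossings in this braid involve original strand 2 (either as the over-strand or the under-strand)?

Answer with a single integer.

Answer: 7

Derivation:
Gen 1: crossing 2x3. Involves strand 2? yes. Count so far: 1
Gen 2: crossing 3x2. Involves strand 2? yes. Count so far: 2
Gen 3: crossing 2x3. Involves strand 2? yes. Count so far: 3
Gen 4: crossing 2x4. Involves strand 2? yes. Count so far: 4
Gen 5: crossing 3x4. Involves strand 2? no. Count so far: 4
Gen 6: crossing 4x3. Involves strand 2? no. Count so far: 4
Gen 7: crossing 4x2. Involves strand 2? yes. Count so far: 5
Gen 8: crossing 3x2. Involves strand 2? yes. Count so far: 6
Gen 9: crossing 2x3. Involves strand 2? yes. Count so far: 7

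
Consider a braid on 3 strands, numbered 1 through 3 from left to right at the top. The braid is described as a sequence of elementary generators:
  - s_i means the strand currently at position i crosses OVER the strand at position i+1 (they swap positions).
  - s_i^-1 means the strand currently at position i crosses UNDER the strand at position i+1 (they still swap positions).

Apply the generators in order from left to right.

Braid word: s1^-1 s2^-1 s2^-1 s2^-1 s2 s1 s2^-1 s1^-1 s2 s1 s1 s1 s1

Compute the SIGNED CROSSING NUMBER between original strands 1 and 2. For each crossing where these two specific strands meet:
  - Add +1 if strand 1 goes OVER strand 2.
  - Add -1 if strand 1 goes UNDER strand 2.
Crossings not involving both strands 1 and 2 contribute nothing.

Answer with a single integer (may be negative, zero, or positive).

Gen 1: 1 under 2. Both 1&2? yes. Contrib: -1. Sum: -1
Gen 2: crossing 1x3. Both 1&2? no. Sum: -1
Gen 3: crossing 3x1. Both 1&2? no. Sum: -1
Gen 4: crossing 1x3. Both 1&2? no. Sum: -1
Gen 5: crossing 3x1. Both 1&2? no. Sum: -1
Gen 6: 2 over 1. Both 1&2? yes. Contrib: -1. Sum: -2
Gen 7: crossing 2x3. Both 1&2? no. Sum: -2
Gen 8: crossing 1x3. Both 1&2? no. Sum: -2
Gen 9: 1 over 2. Both 1&2? yes. Contrib: +1. Sum: -1
Gen 10: crossing 3x2. Both 1&2? no. Sum: -1
Gen 11: crossing 2x3. Both 1&2? no. Sum: -1
Gen 12: crossing 3x2. Both 1&2? no. Sum: -1
Gen 13: crossing 2x3. Both 1&2? no. Sum: -1

Answer: -1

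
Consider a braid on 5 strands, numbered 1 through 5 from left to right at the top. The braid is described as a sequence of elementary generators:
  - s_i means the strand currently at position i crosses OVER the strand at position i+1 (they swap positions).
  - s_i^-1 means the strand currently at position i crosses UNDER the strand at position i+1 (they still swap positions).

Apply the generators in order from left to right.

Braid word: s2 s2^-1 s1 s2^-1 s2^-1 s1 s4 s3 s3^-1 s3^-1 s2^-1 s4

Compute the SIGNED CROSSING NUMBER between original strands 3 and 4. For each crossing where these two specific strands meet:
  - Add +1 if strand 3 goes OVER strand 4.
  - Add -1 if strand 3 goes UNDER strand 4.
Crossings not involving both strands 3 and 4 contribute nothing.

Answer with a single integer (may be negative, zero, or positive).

Answer: 1

Derivation:
Gen 1: crossing 2x3. Both 3&4? no. Sum: 0
Gen 2: crossing 3x2. Both 3&4? no. Sum: 0
Gen 3: crossing 1x2. Both 3&4? no. Sum: 0
Gen 4: crossing 1x3. Both 3&4? no. Sum: 0
Gen 5: crossing 3x1. Both 3&4? no. Sum: 0
Gen 6: crossing 2x1. Both 3&4? no. Sum: 0
Gen 7: crossing 4x5. Both 3&4? no. Sum: 0
Gen 8: crossing 3x5. Both 3&4? no. Sum: 0
Gen 9: crossing 5x3. Both 3&4? no. Sum: 0
Gen 10: crossing 3x5. Both 3&4? no. Sum: 0
Gen 11: crossing 2x5. Both 3&4? no. Sum: 0
Gen 12: 3 over 4. Both 3&4? yes. Contrib: +1. Sum: 1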